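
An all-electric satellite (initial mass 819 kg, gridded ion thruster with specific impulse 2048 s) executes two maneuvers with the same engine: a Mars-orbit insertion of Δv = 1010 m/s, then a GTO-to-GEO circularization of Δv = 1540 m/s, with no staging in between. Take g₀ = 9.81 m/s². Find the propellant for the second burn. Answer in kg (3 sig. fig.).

propellant for the second burn ≈ 57.5 kg

v_e = Isp · g₀ = 2048 × 9.81 = 20090.9 m/s.
After the first burn: m = 819 × exp(−1010/20090.9) = 819 × 0.95097 = 778.844 kg.
After the second burn: m = 778.844 × exp(−1540/20090.9) = 778.844 × 0.92621 = 721.373 kg.
Second-burn propellant = 778.844 − 721.373 = 57.471 kg.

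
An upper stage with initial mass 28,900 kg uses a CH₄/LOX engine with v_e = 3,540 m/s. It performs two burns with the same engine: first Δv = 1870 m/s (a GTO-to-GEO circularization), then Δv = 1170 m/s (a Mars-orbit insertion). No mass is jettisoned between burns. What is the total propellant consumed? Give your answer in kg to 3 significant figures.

total propellant consumed ≈ 16700 kg

After the first burn: m = 28900 × exp(−1870/3540.0) = 28900 × 0.58964 = 17,040.6 kg.
After the second burn: m = 17,040.6 × exp(−1170/3540.0) = 17,040.6 × 0.71856 = 12,244.7 kg.
Total propellant = m₀ − m_final = 28900 − 12,244.7 = 16,655.3 kg.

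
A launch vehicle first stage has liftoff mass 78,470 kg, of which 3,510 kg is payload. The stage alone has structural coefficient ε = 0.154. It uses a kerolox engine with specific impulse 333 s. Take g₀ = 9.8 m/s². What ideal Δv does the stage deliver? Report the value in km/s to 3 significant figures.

Stage wet mass = m₀ − payload = 78,470 − 3,510 = 74,960 kg.
Stage dry mass = ε × stage wet mass = 0.154 × 74,960 = 11,543.8 kg.
Burnout mass m_f = stage dry + payload = 11,543.8 + 3,510 = 15,053.8 kg.
v_e = Isp · g₀ = 333 × 9.8 = 3263.4 m/s.
Using Δv = v_e ln(m₀/m_f): Δv = v_e · ln(78,470/15,053.8) = 3263.4 × ln(5.213) = 3263.4 × 1.6511 ≈ 5388 m/s.

Δv ≈ 5.39 km/s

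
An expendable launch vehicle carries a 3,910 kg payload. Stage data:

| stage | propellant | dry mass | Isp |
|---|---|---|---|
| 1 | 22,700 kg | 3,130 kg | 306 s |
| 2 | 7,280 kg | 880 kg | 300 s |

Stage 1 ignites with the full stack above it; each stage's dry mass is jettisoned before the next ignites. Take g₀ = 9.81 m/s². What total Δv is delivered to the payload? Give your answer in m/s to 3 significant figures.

Δv ≈ 5460 m/s

Ignition mass of stage 1 = 22,700+3,130 + 7,280+880 + 3,910 = 37,900 kg.
Stage 1: m₀ = 37,900 kg, m_f = 37,900 − 22,700 = 15,200 kg; Δv = 306×9.81×ln(2.493) = 3001.9×0.9137 ≈ 2743 m/s.
Stage 2: m₀ = 12,070 kg, m_f = 12,070 − 7,280 = 4,790 kg; Δv = 300×9.81×ln(2.52) = 2943.0×0.9242 ≈ 2720 m/s.
Total Δv = 2743 + 2720 = 5463 m/s.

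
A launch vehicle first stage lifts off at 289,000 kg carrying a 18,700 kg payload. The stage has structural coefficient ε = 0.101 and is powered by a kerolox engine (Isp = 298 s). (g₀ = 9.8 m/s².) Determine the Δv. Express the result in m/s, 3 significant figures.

Δv ≈ 5370 m/s

Stage wet mass = m₀ − payload = 289,000 − 18,700 = 270,300 kg.
Stage dry mass = ε × stage wet mass = 0.101 × 270,300 = 27,300.3 kg.
Burnout mass m_f = stage dry + payload = 27,300.3 + 18,700 = 46,000.3 kg.
v_e = Isp · g₀ = 298 × 9.8 = 2920.4 m/s.
Using Δv = v_e ln(m₀/m_f): Δv = v_e · ln(289,000/46,000.3) = 2920.4 × ln(6.283) = 2920.4 × 1.8378 ≈ 5367 m/s.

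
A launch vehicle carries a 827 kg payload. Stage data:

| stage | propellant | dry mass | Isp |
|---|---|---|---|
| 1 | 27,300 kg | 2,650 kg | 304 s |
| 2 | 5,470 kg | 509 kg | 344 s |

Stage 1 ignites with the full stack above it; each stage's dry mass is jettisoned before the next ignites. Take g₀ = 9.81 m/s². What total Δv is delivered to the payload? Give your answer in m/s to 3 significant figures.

Δv ≈ 9540 m/s

Ignition mass of stage 1 = 27,300+2,650 + 5,470+509 + 827 = 36,756 kg.
Stage 1: m₀ = 36,756 kg, m_f = 36,756 − 27,300 = 9,456 kg; Δv = 304×9.81×ln(3.887) = 2982.2×1.3577 ≈ 4049 m/s.
Stage 2: m₀ = 6,806 kg, m_f = 6,806 − 5,470 = 1,336 kg; Δv = 344×9.81×ln(5.094) = 3374.6×1.6281 ≈ 5494 m/s.
Total Δv = 4049 + 5494 = 9543 m/s.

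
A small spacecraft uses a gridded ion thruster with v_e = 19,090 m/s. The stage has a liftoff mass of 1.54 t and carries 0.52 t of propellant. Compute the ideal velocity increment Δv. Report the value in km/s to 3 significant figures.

m_f = m₀ − m_prop = 1.54 − 0.52 = 1.02 t.
By the Tsiolkovsky rocket equation, Δv = v_e · ln(m₀/m_f) = 19090.0 × ln(1.51) = 19090.0 × 0.4120 ≈ 7864.7 m/s.

Δv ≈ 7.86 km/s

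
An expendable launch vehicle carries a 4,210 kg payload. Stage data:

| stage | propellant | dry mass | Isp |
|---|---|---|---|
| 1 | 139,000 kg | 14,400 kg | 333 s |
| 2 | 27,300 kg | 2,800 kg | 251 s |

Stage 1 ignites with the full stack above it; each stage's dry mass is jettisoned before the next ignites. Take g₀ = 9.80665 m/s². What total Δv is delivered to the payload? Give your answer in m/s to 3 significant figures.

Ignition mass of stage 1 = 139,000+14,400 + 27,300+2,800 + 4,210 = 187,710 kg.
Stage 1: m₀ = 187,710 kg, m_f = 187,710 − 139,000 = 48,710 kg; Δv = 333×9.80665×ln(3.854) = 3265.6×1.3490 ≈ 4405 m/s.
Stage 2: m₀ = 34,310 kg, m_f = 34,310 − 27,300 = 7,010 kg; Δv = 251×9.80665×ln(4.894) = 2461.5×1.5881 ≈ 3909 m/s.
Total Δv = 4405 + 3909 = 8314 m/s.

Δv ≈ 8310 m/s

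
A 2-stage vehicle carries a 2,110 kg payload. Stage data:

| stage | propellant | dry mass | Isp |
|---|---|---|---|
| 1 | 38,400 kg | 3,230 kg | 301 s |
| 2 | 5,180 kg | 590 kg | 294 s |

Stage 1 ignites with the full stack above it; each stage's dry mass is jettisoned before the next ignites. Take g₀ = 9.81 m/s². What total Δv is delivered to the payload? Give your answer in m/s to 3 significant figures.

Ignition mass of stage 1 = 38,400+3,230 + 5,180+590 + 2,110 = 49,510 kg.
Stage 1: m₀ = 49,510 kg, m_f = 49,510 − 38,400 = 11,110 kg; Δv = 301×9.81×ln(4.456) = 2952.8×1.4943 ≈ 4412 m/s.
Stage 2: m₀ = 7,880 kg, m_f = 7,880 − 5,180 = 2,700 kg; Δv = 294×9.81×ln(2.919) = 2884.1×1.0711 ≈ 3089 m/s.
Total Δv = 4412 + 3089 = 7501 m/s.

Δv ≈ 7500 m/s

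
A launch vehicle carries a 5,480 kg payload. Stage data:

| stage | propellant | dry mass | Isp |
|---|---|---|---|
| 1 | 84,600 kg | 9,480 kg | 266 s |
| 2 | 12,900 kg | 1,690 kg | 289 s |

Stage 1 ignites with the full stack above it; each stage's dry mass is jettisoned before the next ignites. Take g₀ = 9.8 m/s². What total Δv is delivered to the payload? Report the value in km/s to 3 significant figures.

Δv ≈ 6.44 km/s

Ignition mass of stage 1 = 84,600+9,480 + 12,900+1,690 + 5,480 = 114,150 kg.
Stage 1: m₀ = 114,150 kg, m_f = 114,150 − 84,600 = 29,550 kg; Δv = 266×9.8×ln(3.863) = 2606.8×1.3514 ≈ 3523 m/s.
Stage 2: m₀ = 20,070 kg, m_f = 20,070 − 12,900 = 7,170 kg; Δv = 289×9.8×ln(2.799) = 2832.2×1.0293 ≈ 2915 m/s.
Total Δv = 3523 + 2915 = 6438 m/s.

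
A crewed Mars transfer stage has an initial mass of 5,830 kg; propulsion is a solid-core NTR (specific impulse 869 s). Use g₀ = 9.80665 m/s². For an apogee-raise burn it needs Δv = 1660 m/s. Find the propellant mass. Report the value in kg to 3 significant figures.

propellant mass ≈ 1030 kg

v_e = Isp · g₀ = 869 × 9.80665 = 8522.0 m/s.
Rocket equation: m₀/m_f = exp(Δv / v_e) = exp(1660 / 8522.0) = exp(0.1948) = 1.2151.
m_f = 5,830 / 1.2151 = 4,797.96 kg, so propellant = m₀ − m_f = 5,830 − 4,797.96 = 1,032.04 kg.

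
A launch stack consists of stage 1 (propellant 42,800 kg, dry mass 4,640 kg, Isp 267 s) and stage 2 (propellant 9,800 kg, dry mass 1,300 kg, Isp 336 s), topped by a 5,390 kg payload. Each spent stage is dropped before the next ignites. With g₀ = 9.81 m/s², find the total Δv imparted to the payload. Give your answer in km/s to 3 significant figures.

Δv ≈ 5.87 km/s

Ignition mass of stage 1 = 42,800+4,640 + 9,800+1,300 + 5,390 = 63,930 kg.
Stage 1: m₀ = 63,930 kg, m_f = 63,930 − 42,800 = 21,130 kg; Δv = 267×9.81×ln(3.026) = 2619.3×1.1071 ≈ 2900 m/s.
Stage 2: m₀ = 16,490 kg, m_f = 16,490 − 9,800 = 6,690 kg; Δv = 336×9.81×ln(2.465) = 3296.2×0.9021 ≈ 2974 m/s.
Total Δv = 2900 + 2974 = 5874 m/s.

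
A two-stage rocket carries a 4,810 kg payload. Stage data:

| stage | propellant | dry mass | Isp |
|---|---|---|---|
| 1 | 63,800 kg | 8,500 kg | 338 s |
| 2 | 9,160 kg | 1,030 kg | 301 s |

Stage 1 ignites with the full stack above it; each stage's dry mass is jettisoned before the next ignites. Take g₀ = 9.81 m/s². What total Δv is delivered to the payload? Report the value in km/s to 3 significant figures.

Δv ≈ 7.14 km/s

Ignition mass of stage 1 = 63,800+8,500 + 9,160+1,030 + 4,810 = 87,300 kg.
Stage 1: m₀ = 87,300 kg, m_f = 87,300 − 63,800 = 23,500 kg; Δv = 338×9.81×ln(3.715) = 3315.8×1.3124 ≈ 4351 m/s.
Stage 2: m₀ = 15,000 kg, m_f = 15,000 − 9,160 = 5,840 kg; Δv = 301×9.81×ln(2.568) = 2952.8×0.9433 ≈ 2785 m/s.
Total Δv = 4351 + 2785 = 7136 m/s.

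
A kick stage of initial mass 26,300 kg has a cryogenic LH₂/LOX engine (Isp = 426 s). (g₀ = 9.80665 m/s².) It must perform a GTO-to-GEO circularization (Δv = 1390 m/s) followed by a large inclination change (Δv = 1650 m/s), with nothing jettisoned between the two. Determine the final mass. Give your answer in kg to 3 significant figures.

v_e = Isp · g₀ = 426 × 9.80665 = 4177.6 m/s.
After the first burn: m = 26300 × exp(−1390/4177.6) = 26300 × 0.71697 = 18,856.3 kg.
After the second burn: m = 18,856.3 × exp(−1650/4177.6) = 18,856.3 × 0.67371 = 12,703.7 kg.

final mass ≈ 12700 kg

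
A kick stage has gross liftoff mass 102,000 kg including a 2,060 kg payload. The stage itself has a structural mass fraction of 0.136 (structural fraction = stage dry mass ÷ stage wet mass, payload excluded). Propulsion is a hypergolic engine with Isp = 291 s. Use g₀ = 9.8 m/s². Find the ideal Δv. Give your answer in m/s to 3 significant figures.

Stage wet mass = m₀ − payload = 102,000 − 2,060 = 99,940 kg.
Stage dry mass = ε × stage wet mass = 0.136 × 99,940 = 13,591.8 kg.
Burnout mass m_f = stage dry + payload = 13,591.8 + 2,060 = 15,651.8 kg.
v_e = Isp · g₀ = 291 × 9.8 = 2851.8 m/s.
Δv = v_e · ln(102,000/15,651.8) = 2851.8 × ln(6.517) = 2851.8 × 1.8744 ≈ 5345 m/s.

Δv ≈ 5350 m/s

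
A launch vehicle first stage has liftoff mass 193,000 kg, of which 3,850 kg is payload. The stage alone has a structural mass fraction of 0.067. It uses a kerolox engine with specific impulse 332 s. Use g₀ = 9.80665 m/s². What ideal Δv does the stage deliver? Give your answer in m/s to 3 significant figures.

Stage wet mass = m₀ − payload = 193,000 − 3,850 = 189,150 kg.
Stage dry mass = ε × stage wet mass = 0.067 × 189,150 = 12,673.1 kg.
Burnout mass m_f = stage dry + payload = 12,673.1 + 3,850 = 16,523.1 kg.
v_e = Isp · g₀ = 332 × 9.80665 = 3255.8 m/s.
By the Tsiolkovsky rocket equation, Δv = v_e · ln(193,000/16,523.1) = 3255.8 × ln(11.68) = 3255.8 × 2.4579 ≈ 8003 m/s.

Δv ≈ 8000 m/s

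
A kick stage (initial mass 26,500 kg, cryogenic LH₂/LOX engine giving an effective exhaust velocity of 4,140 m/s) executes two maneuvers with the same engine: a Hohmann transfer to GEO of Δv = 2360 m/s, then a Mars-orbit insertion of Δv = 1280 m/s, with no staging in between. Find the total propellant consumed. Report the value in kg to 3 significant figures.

total propellant consumed ≈ 15500 kg

After the first burn: m = 26500 × exp(−2360/4140.0) = 26500 × 0.56550 = 14,985.8 kg.
After the second burn: m = 14,985.8 × exp(−1280/4140.0) = 14,985.8 × 0.73405 = 11,000.3 kg.
Total propellant = m₀ − m_final = 26500 − 11,000.3 = 15,499.7 kg.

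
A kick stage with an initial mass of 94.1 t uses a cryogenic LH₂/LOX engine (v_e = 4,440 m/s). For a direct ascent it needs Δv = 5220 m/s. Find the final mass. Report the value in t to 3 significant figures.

final mass ≈ 29.0 t

From the ideal rocket equation, m₀/m_f = exp(Δv / v_e) = exp(5220 / 4440.0) = exp(1.1757) = 3.2403.
m_f = m₀ / 3.2403 = 94.1 / 3.2403 = 29.0405 t.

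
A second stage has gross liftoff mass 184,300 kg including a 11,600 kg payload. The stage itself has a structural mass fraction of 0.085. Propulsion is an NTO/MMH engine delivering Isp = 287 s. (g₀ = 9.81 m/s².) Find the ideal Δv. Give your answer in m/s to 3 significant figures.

Stage wet mass = m₀ − payload = 184,300 − 11,600 = 172,700 kg.
Stage dry mass = ε × stage wet mass = 0.085 × 172,700 = 14,679.5 kg.
Burnout mass m_f = stage dry + payload = 14,679.5 + 11,600 = 26,279.5 kg.
v_e = Isp · g₀ = 287 × 9.81 = 2815.5 m/s.
From the ideal rocket equation, Δv = v_e · ln(184,300/26,279.5) = 2815.5 × ln(7.013) = 2815.5 × 1.9478 ≈ 5484 m/s.

Δv ≈ 5480 m/s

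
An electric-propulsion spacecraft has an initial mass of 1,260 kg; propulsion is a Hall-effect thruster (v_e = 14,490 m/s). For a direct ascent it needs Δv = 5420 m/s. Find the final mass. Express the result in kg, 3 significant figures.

Using Δv = v_e ln(m₀/m_f): m₀/m_f = exp(Δv / v_e) = exp(5420 / 14490.0) = exp(0.3741) = 1.4536.
m_f = m₀ / 1.4536 = 1,260 / 1.4536 = 866.813 kg.

final mass ≈ 867 kg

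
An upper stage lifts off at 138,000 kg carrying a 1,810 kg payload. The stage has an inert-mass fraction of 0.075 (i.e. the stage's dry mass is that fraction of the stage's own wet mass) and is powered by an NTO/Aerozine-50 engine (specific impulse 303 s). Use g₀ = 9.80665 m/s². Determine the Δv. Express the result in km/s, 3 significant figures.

Δv ≈ 7.25 km/s

Stage wet mass = m₀ − payload = 138,000 − 1,810 = 136,190 kg.
Stage dry mass = ε × stage wet mass = 0.075 × 136,190 = 10,214.3 kg.
Burnout mass m_f = stage dry + payload = 10,214.3 + 1,810 = 12,024.3 kg.
v_e = Isp · g₀ = 303 × 9.80665 = 2971.4 m/s.
Δv = v_e · ln(138,000/12,024.3) = 2971.4 × ln(11.48) = 2971.4 × 2.4403 ≈ 7251 m/s.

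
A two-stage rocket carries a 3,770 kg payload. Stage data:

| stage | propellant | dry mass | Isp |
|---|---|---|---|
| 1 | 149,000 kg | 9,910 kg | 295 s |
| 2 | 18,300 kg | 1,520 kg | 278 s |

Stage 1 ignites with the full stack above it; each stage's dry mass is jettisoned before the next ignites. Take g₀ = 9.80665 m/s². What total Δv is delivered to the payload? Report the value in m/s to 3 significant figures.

Ignition mass of stage 1 = 149,000+9,910 + 18,300+1,520 + 3,770 = 182,500 kg.
Stage 1: m₀ = 182,500 kg, m_f = 182,500 − 149,000 = 33,500 kg; Δv = 295×9.80665×ln(5.448) = 2893.0×1.6952 ≈ 4904 m/s.
Stage 2: m₀ = 23,590 kg, m_f = 23,590 − 18,300 = 5,290 kg; Δv = 278×9.80665×ln(4.459) = 2726.2×1.4950 ≈ 4076 m/s.
Total Δv = 4904 + 4076 = 8980 m/s.

Δv ≈ 8980 m/s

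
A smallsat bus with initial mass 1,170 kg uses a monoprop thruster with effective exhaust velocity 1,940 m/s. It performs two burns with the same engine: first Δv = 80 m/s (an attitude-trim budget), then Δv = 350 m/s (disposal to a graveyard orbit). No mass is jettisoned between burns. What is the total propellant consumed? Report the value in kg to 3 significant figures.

After the first burn: m = 1170 × exp(−80/1940.0) = 1170 × 0.95960 = 1,122.73 kg.
After the second burn: m = 1,122.73 × exp(−350/1940.0) = 1,122.73 × 0.83493 = 937.401 kg.
Total propellant = m₀ − m_final = 1170 − 937.401 = 232.599 kg.

total propellant consumed ≈ 233 kg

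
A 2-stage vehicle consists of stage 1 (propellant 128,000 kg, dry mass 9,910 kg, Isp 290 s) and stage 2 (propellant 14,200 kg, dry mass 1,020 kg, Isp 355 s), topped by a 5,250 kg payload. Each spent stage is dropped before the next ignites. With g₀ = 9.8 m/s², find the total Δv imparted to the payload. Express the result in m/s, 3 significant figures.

Δv ≈ 8810 m/s

Ignition mass of stage 1 = 128,000+9,910 + 14,200+1,020 + 5,250 = 158,380 kg.
Stage 1: m₀ = 158,380 kg, m_f = 158,380 − 128,000 = 30,380 kg; Δv = 290×9.8×ln(5.213) = 2842.0×1.6512 ≈ 4693 m/s.
Stage 2: m₀ = 20,470 kg, m_f = 20,470 − 14,200 = 6,270 kg; Δv = 355×9.8×ln(3.265) = 3479.0×1.1832 ≈ 4116 m/s.
Total Δv = 4693 + 4116 = 8809 m/s.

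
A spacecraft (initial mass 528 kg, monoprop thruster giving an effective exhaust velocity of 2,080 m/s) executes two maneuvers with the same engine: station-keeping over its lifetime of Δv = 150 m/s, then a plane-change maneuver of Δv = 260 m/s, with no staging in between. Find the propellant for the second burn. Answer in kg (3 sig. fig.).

propellant for the second burn ≈ 57.7 kg

After the first burn: m = 528 × exp(−150/2080.0) = 528 × 0.93042 = 491.262 kg.
After the second burn: m = 491.262 × exp(−260/2080.0) = 491.262 × 0.88250 = 433.539 kg.
Second-burn propellant = 491.262 − 433.539 = 57.723 kg.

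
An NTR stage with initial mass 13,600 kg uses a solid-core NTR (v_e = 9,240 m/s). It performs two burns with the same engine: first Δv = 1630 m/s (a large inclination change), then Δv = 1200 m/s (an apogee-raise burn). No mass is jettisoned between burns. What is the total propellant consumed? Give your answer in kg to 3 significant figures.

total propellant consumed ≈ 3590 kg

After the first burn: m = 13600 × exp(−1630/9240.0) = 13600 × 0.83828 = 11,400.6 kg.
After the second burn: m = 11,400.6 × exp(−1200/9240.0) = 11,400.6 × 0.87821 = 10,012.1 kg.
Total propellant = m₀ − m_final = 13600 − 10,012.1 = 3,587.9 kg.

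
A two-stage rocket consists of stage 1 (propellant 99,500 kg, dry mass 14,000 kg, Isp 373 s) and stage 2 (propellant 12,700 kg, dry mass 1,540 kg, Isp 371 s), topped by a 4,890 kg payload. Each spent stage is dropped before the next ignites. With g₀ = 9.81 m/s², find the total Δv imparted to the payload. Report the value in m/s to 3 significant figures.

Ignition mass of stage 1 = 99,500+14,000 + 12,700+1,540 + 4,890 = 132,630 kg.
Stage 1: m₀ = 132,630 kg, m_f = 132,630 − 99,500 = 33,130 kg; Δv = 373×9.81×ln(4.003) = 3659.1×1.3871 ≈ 5076 m/s.
Stage 2: m₀ = 19,130 kg, m_f = 19,130 − 12,700 = 6,430 kg; Δv = 371×9.81×ln(2.975) = 3639.5×1.0903 ≈ 3968 m/s.
Total Δv = 5076 + 3968 = 9044 m/s.

Δv ≈ 9040 m/s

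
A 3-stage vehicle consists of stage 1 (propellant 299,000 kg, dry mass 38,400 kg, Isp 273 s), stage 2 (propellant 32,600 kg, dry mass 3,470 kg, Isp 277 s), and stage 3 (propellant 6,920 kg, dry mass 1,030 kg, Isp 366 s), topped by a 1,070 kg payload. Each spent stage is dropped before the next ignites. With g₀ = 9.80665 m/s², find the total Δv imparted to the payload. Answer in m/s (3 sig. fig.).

Δv ≈ 12800 m/s

Ignition mass of stage 1 = 299,000+38,400 + 32,600+3,470 + 6,920+1,030 + 1,070 = 382,490 kg.
Stage 1: m₀ = 382,490 kg, m_f = 382,490 − 299,000 = 83,490 kg; Δv = 273×9.80665×ln(4.581) = 2677.2×1.5220 ≈ 4075 m/s.
Stage 2: m₀ = 45,090 kg, m_f = 45,090 − 32,600 = 12,490 kg; Δv = 277×9.80665×ln(3.61) = 2716.4×1.2837 ≈ 3487 m/s.
Stage 3: m₀ = 9,020 kg, m_f = 9,020 − 6,920 = 2,100 kg; Δv = 366×9.80665×ln(4.295) = 3589.2×1.4575 ≈ 5231 m/s.
Total Δv = 4075 + 3487 + 5231 = 12793 m/s.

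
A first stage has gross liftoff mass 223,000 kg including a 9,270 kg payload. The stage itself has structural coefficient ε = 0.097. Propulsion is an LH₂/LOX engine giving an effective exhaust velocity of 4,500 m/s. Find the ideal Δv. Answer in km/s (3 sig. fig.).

Stage wet mass = m₀ − payload = 223,000 − 9,270 = 213,730 kg.
Stage dry mass = ε × stage wet mass = 0.097 × 213,730 = 20,731.8 kg.
Burnout mass m_f = stage dry + payload = 20,731.8 + 9,270 = 30,001.8 kg.
Δv = v_e · ln(223,000/30,001.8) = 4500.0 × ln(7.433) = 4500.0 × 2.0059 ≈ 9027 m/s.

Δv ≈ 9.03 km/s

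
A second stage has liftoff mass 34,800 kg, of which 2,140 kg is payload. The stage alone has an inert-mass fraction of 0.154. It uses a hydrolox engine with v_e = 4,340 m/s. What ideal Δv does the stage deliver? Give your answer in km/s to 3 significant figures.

Stage wet mass = m₀ − payload = 34,800 − 2,140 = 32,660 kg.
Stage dry mass = ε × stage wet mass = 0.154 × 32,660 = 5,029.64 kg.
Burnout mass m_f = stage dry + payload = 5,029.64 + 2,140 = 7,169.64 kg.
Δv = v_e · ln(34,800/7,169.64) = 4340.0 × ln(4.854) = 4340.0 × 1.5798 ≈ 6856 m/s.

Δv ≈ 6.86 km/s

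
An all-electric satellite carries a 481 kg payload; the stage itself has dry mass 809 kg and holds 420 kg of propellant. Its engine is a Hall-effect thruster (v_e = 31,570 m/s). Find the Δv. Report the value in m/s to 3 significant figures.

m₀ = payload + dry + propellant = 481 + 809 + 420 = 1,710 kg.
m_f = payload + dry = 481 + 809 = 1,290 kg.
Δv = v_e · ln(m₀/m_f) = 31570.0 × ln(1.326) = 31570.0 × 0.2819 ≈ 8898.0 m/s.

Δv ≈ 8900 m/s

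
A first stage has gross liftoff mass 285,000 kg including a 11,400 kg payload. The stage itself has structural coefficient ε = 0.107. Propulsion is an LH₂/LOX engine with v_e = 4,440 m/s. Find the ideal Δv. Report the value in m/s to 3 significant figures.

Stage wet mass = m₀ − payload = 285,000 − 11,400 = 273,600 kg.
Stage dry mass = ε × stage wet mass = 0.107 × 273,600 = 29,275.2 kg.
Burnout mass m_f = stage dry + payload = 29,275.2 + 11,400 = 40,675.2 kg.
Using Δv = v_e ln(m₀/m_f): Δv = v_e · ln(285,000/40,675.2) = 4440.0 × ln(7.007) = 4440.0 × 1.9469 ≈ 8644 m/s.

Δv ≈ 8640 m/s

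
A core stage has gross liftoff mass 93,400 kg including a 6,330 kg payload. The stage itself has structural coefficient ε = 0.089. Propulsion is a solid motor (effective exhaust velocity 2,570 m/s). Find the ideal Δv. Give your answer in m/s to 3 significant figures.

Δv ≈ 4860 m/s

Stage wet mass = m₀ − payload = 93,400 − 6,330 = 87,070 kg.
Stage dry mass = ε × stage wet mass = 0.089 × 87,070 = 7,749.23 kg.
Burnout mass m_f = stage dry + payload = 7,749.23 + 6,330 = 14,079.23 kg.
Δv = v_e · ln(93,400/14,079.23) = 2570.0 × ln(6.634) = 2570.0 × 1.8922 ≈ 4863 m/s.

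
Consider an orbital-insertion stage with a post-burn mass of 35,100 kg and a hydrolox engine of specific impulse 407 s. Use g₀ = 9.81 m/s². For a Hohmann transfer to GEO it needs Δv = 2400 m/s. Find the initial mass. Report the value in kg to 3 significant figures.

initial mass ≈ 64000 kg

v_e = Isp · g₀ = 407 × 9.81 = 3992.7 m/s.
By the Tsiolkovsky rocket equation, m₀/m_f = exp(Δv / v_e) = exp(2400 / 3992.7) = exp(0.6011) = 1.8241.
m₀ = m_f × 1.8241 = 35,100 × 1.8241 = 64,025.9 kg.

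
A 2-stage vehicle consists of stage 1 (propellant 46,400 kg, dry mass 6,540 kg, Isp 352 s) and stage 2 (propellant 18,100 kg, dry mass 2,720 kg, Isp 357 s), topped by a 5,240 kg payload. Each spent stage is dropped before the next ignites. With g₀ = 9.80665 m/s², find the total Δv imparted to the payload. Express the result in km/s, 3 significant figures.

Δv ≈ 7.21 km/s

Ignition mass of stage 1 = 46,400+6,540 + 18,100+2,720 + 5,240 = 79,000 kg.
Stage 1: m₀ = 79,000 kg, m_f = 79,000 − 46,400 = 32,600 kg; Δv = 352×9.80665×ln(2.423) = 3451.9×0.8851 ≈ 3055 m/s.
Stage 2: m₀ = 26,060 kg, m_f = 26,060 − 18,100 = 7,960 kg; Δv = 357×9.80665×ln(3.274) = 3501.0×1.1860 ≈ 4152 m/s.
Total Δv = 3055 + 4152 = 7207 m/s.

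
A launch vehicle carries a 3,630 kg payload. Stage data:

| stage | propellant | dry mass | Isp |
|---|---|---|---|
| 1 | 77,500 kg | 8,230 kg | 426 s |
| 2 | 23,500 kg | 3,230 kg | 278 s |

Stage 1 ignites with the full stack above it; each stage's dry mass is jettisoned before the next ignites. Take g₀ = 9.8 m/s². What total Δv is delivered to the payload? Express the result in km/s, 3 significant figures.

Δv ≈ 8.65 km/s

Ignition mass of stage 1 = 77,500+8,230 + 23,500+3,230 + 3,630 = 116,090 kg.
Stage 1: m₀ = 116,090 kg, m_f = 116,090 − 77,500 = 38,590 kg; Δv = 426×9.8×ln(3.008) = 4174.8×1.1014 ≈ 4598 m/s.
Stage 2: m₀ = 30,360 kg, m_f = 30,360 − 23,500 = 6,860 kg; Δv = 278×9.8×ln(4.426) = 2724.4×1.4874 ≈ 4052 m/s.
Total Δv = 4598 + 4052 = 8650 m/s.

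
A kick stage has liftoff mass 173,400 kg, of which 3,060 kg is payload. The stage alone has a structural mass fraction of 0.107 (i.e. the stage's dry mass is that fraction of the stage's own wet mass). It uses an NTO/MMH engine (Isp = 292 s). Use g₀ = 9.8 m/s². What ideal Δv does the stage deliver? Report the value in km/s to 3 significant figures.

Stage wet mass = m₀ − payload = 173,400 − 3,060 = 170,340 kg.
Stage dry mass = ε × stage wet mass = 0.107 × 170,340 = 18,226.4 kg.
Burnout mass m_f = stage dry + payload = 18,226.4 + 3,060 = 21,286.4 kg.
v_e = Isp · g₀ = 292 × 9.8 = 2861.6 m/s.
From the ideal rocket equation, Δv = v_e · ln(173,400/21,286.4) = 2861.6 × ln(8.146) = 2861.6 × 2.0975 ≈ 6002 m/s.

Δv ≈ 6.00 km/s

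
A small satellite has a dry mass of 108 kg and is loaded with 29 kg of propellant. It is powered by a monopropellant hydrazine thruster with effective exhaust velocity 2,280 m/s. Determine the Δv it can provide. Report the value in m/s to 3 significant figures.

m₀ = m_dry + m_prop = 108 + 29 = 137 kg.
Using Δv = v_e ln(m₀/m_f): Δv = v_e · ln(m₀/m_f) = 2280.0 × ln(1.269) = 2280.0 × 0.2378 ≈ 542.3 m/s.

Δv ≈ 542 m/s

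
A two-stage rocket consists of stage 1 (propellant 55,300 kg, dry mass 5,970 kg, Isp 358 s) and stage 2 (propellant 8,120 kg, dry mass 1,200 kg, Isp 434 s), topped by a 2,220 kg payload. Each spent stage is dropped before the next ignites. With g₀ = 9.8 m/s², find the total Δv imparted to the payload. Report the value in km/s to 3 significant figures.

Δv ≈ 10.2 km/s

Ignition mass of stage 1 = 55,300+5,970 + 8,120+1,200 + 2,220 = 72,810 kg.
Stage 1: m₀ = 72,810 kg, m_f = 72,810 − 55,300 = 17,510 kg; Δv = 358×9.8×ln(4.158) = 3508.4×1.4251 ≈ 5000 m/s.
Stage 2: m₀ = 11,540 kg, m_f = 11,540 − 8,120 = 3,420 kg; Δv = 434×9.8×ln(3.374) = 4253.2×1.2162 ≈ 5173 m/s.
Total Δv = 5000 + 5173 = 10173 m/s.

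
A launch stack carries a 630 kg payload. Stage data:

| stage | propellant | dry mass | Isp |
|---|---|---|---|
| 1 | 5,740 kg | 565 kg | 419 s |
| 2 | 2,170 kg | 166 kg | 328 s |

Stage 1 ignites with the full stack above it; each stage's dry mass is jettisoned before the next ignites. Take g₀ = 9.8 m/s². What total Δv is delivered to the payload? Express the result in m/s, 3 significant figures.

Ignition mass of stage 1 = 5,740+565 + 2,170+166 + 630 = 9,271 kg.
Stage 1: m₀ = 9,271 kg, m_f = 9,271 − 5,740 = 3,531 kg; Δv = 419×9.8×ln(2.626) = 4106.2×0.9653 ≈ 3964 m/s.
Stage 2: m₀ = 2,966 kg, m_f = 2,966 − 2,170 = 796 kg; Δv = 328×9.8×ln(3.726) = 3214.4×1.3154 ≈ 4228 m/s.
Total Δv = 3964 + 4228 = 8192 m/s.

Δv ≈ 8190 m/s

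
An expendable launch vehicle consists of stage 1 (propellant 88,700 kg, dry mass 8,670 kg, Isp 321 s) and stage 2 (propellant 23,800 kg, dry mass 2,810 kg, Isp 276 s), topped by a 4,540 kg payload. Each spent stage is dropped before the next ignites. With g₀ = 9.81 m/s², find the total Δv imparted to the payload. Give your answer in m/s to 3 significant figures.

Ignition mass of stage 1 = 88,700+8,670 + 23,800+2,810 + 4,540 = 128,520 kg.
Stage 1: m₀ = 128,520 kg, m_f = 128,520 − 88,700 = 39,820 kg; Δv = 321×9.81×ln(3.228) = 3149.0×1.1717 ≈ 3690 m/s.
Stage 2: m₀ = 31,150 kg, m_f = 31,150 − 23,800 = 7,350 kg; Δv = 276×9.81×ln(4.238) = 2707.6×1.4441 ≈ 3910 m/s.
Total Δv = 3690 + 3910 = 7600 m/s.

Δv ≈ 7600 m/s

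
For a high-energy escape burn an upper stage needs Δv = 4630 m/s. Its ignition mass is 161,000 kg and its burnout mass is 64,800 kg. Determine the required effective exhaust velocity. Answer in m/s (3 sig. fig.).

v_e ≈ 5090 m/s

ln(m₀/m_f) = ln(161000/64800) = ln(2.485) = 0.9101.
By the Tsiolkovsky rocket equation, v_e = Δv / ln(m₀/m_f) = 4630 / 0.9101 = 5087.4 m/s.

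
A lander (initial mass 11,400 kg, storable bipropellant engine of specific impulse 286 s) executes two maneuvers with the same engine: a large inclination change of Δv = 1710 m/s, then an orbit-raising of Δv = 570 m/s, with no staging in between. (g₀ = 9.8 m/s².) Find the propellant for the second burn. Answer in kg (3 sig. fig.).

propellant for the second burn ≈ 1140 kg

v_e = Isp · g₀ = 286 × 9.8 = 2802.8 m/s.
After the first burn: m = 11400 × exp(−1710/2802.8) = 11400 × 0.54329 = 6,193.51 kg.
After the second burn: m = 6,193.51 × exp(−570/2802.8) = 6,193.51 × 0.81598 = 5,053.78 kg.
Second-burn propellant = 6,193.51 − 5,053.78 = 1,139.73 kg.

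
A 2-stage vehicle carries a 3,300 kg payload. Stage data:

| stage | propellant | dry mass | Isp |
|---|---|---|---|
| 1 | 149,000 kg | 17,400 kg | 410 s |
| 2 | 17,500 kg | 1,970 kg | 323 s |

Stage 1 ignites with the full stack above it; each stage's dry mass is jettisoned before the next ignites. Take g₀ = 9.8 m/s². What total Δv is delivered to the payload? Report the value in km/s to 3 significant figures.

Ignition mass of stage 1 = 149,000+17,400 + 17,500+1,970 + 3,300 = 189,170 kg.
Stage 1: m₀ = 189,170 kg, m_f = 189,170 − 149,000 = 40,170 kg; Δv = 410×9.8×ln(4.709) = 4018.0×1.5495 ≈ 6226 m/s.
Stage 2: m₀ = 22,770 kg, m_f = 22,770 − 17,500 = 5,270 kg; Δv = 323×9.8×ln(4.321) = 3165.4×1.4634 ≈ 4632 m/s.
Total Δv = 6226 + 4632 = 10858 m/s.

Δv ≈ 10.9 km/s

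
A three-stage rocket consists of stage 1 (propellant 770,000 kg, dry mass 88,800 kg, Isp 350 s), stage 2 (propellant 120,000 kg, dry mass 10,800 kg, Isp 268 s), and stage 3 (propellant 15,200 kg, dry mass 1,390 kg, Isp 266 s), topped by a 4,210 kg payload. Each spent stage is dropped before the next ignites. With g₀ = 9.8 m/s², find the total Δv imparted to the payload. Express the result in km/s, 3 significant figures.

Δv ≈ 12.5 km/s

Ignition mass of stage 1 = 770,000+88,800 + 120,000+10,800 + 15,200+1,390 + 4,210 = 1,010,400 kg.
Stage 1: m₀ = 1,010,400 kg, m_f = 1,010,400 − 770,000 = 240,400 kg; Δv = 350×9.8×ln(4.203) = 3430.0×1.4358 ≈ 4925 m/s.
Stage 2: m₀ = 151,600 kg, m_f = 151,600 − 120,000 = 31,600 kg; Δv = 268×9.8×ln(4.797) = 2626.4×1.5681 ≈ 4118 m/s.
Stage 3: m₀ = 20,800 kg, m_f = 20,800 − 15,200 = 5,600 kg; Δv = 266×9.8×ln(3.714) = 2606.8×1.3122 ≈ 3421 m/s.
Total Δv = 4925 + 4118 + 3421 = 12464 m/s.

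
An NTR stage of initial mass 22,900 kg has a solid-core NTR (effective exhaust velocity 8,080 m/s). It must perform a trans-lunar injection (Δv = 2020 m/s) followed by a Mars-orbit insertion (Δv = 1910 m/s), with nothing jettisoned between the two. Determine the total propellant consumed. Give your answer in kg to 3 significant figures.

After the first burn: m = 22900 × exp(−2020/8080.0) = 22900 × 0.77880 = 17,834.5 kg.
After the second burn: m = 17,834.5 × exp(−1910/8080.0) = 17,834.5 × 0.78948 = 14,080 kg.
Total propellant = m₀ − m_final = 22900 − 14,080 = 8,820 kg.

total propellant consumed ≈ 8820 kg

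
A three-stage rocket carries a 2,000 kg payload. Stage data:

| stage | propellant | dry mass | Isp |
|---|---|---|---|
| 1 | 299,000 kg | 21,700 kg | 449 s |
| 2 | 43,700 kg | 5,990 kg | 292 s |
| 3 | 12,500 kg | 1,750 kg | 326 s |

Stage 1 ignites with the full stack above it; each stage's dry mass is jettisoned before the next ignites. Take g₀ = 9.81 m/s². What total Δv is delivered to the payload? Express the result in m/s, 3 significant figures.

Δv ≈ 14300 m/s

Ignition mass of stage 1 = 299,000+21,700 + 43,700+5,990 + 12,500+1,750 + 2,000 = 386,640 kg.
Stage 1: m₀ = 386,640 kg, m_f = 386,640 − 299,000 = 87,640 kg; Δv = 449×9.81×ln(4.412) = 4404.7×1.4843 ≈ 6538 m/s.
Stage 2: m₀ = 65,940 kg, m_f = 65,940 − 43,700 = 22,240 kg; Δv = 292×9.81×ln(2.965) = 2864.5×1.0869 ≈ 3113 m/s.
Stage 3: m₀ = 16,250 kg, m_f = 16,250 − 12,500 = 3,750 kg; Δv = 326×9.81×ln(4.333) = 3198.1×1.4663 ≈ 4689 m/s.
Total Δv = 6538 + 3113 + 4689 = 14340 m/s.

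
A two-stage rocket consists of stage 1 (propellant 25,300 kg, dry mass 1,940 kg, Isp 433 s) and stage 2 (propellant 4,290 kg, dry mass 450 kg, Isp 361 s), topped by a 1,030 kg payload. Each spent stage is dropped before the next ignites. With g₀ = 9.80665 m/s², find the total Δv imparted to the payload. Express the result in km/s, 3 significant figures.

Ignition mass of stage 1 = 25,300+1,940 + 4,290+450 + 1,030 = 33,010 kg.
Stage 1: m₀ = 33,010 kg, m_f = 33,010 − 25,300 = 7,710 kg; Δv = 433×9.80665×ln(4.281) = 4246.3×1.4543 ≈ 6175 m/s.
Stage 2: m₀ = 5,770 kg, m_f = 5,770 − 4,290 = 1,480 kg; Δv = 361×9.80665×ln(3.899) = 3540.2×1.3606 ≈ 4817 m/s.
Total Δv = 6175 + 4817 = 10992 m/s.

Δv ≈ 11.0 km/s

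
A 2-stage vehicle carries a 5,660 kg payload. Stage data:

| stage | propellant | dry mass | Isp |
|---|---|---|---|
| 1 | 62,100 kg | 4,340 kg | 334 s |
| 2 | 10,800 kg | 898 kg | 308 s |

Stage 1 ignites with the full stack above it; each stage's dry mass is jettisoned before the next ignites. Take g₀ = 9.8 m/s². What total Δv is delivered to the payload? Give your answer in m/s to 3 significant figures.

Δv ≈ 7360 m/s

Ignition mass of stage 1 = 62,100+4,340 + 10,800+898 + 5,660 = 83,798 kg.
Stage 1: m₀ = 83,798 kg, m_f = 83,798 − 62,100 = 21,698 kg; Δv = 334×9.8×ln(3.862) = 3273.2×1.3512 ≈ 4423 m/s.
Stage 2: m₀ = 17,358 kg, m_f = 17,358 − 10,800 = 6,558 kg; Δv = 308×9.8×ln(2.647) = 3018.4×0.9734 ≈ 2938 m/s.
Total Δv = 4423 + 2938 = 7361 m/s.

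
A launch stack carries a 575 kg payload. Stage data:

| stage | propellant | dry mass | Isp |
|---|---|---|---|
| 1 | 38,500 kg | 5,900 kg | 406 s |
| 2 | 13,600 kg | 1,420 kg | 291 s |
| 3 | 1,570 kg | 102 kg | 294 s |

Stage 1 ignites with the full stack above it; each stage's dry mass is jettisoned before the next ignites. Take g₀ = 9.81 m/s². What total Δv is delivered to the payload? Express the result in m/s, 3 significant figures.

Δv ≈ 11800 m/s

Ignition mass of stage 1 = 38,500+5,900 + 13,600+1,420 + 1,570+102 + 575 = 61,667 kg.
Stage 1: m₀ = 61,667 kg, m_f = 61,667 − 38,500 = 23,167 kg; Δv = 406×9.81×ln(2.662) = 3982.9×0.9790 ≈ 3899 m/s.
Stage 2: m₀ = 17,267 kg, m_f = 17,267 − 13,600 = 3,667 kg; Δv = 291×9.81×ln(4.709) = 2854.7×1.5494 ≈ 4423 m/s.
Stage 3: m₀ = 2,247 kg, m_f = 2,247 − 1,570 = 677 kg; Δv = 294×9.81×ln(3.319) = 2884.1×1.1997 ≈ 3460 m/s.
Total Δv = 3899 + 4423 + 3460 = 11782 m/s.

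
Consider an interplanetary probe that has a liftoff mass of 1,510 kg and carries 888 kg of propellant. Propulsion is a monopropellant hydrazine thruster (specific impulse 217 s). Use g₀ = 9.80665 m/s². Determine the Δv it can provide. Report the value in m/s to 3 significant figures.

v_e = Isp · g₀ = 217 × 9.80665 = 2128.0 m/s.
m_f = m₀ − m_prop = 1,510 − 888 = 622 kg.
Rocket equation: Δv = v_e · ln(m₀/m_f) = 2128.0 × ln(2.428) = 2128.0 × 0.8869 ≈ 1887.4 m/s.

Δv ≈ 1890 m/s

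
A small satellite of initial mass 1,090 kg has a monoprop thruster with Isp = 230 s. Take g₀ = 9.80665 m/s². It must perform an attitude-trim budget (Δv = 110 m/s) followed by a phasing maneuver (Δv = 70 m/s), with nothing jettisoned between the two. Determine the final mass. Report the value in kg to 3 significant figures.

v_e = Isp · g₀ = 230 × 9.80665 = 2255.5 m/s.
After the first burn: m = 1090 × exp(−110/2255.5) = 1090 × 0.95240 = 1,038.12 kg.
After the second burn: m = 1,038.12 × exp(−70/2255.5) = 1,038.12 × 0.96944 = 1,006.4 kg.

final mass ≈ 1010 kg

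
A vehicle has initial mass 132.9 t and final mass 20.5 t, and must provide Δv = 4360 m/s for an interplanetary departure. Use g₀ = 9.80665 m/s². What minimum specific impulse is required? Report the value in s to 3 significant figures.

Isp ≈ 238 s

ln(m₀/m_f) = ln(132900/20500) = ln(6.483) = 1.8692.
By the Tsiolkovsky rocket equation, v_e = Δv / ln(m₀/m_f) = 4360 / 1.8692 = 2332.6 m/s.
Isp = v_e / g₀ = 2332.6 / 9.80665 = 237.9 s.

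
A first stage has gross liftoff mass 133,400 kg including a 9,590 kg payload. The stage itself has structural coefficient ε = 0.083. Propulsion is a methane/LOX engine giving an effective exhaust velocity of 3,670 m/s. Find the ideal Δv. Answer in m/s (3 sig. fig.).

Δv ≈ 6990 m/s

Stage wet mass = m₀ − payload = 133,400 − 9,590 = 123,810 kg.
Stage dry mass = ε × stage wet mass = 0.083 × 123,810 = 10,276.2 kg.
Burnout mass m_f = stage dry + payload = 10,276.2 + 9,590 = 19,866.2 kg.
From the ideal rocket equation, Δv = v_e · ln(133,400/19,866.2) = 3670.0 × ln(6.715) = 3670.0 × 1.9043 ≈ 6989 m/s.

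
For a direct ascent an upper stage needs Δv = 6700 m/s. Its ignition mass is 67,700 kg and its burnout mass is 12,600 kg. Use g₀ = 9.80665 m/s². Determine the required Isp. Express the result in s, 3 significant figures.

ln(m₀/m_f) = ln(67700/12600) = ln(5.373) = 1.6814.
v_e = Δv / ln(m₀/m_f) = 6700 / 1.6814 = 3984.8 m/s.
Isp = v_e / g₀ = 3984.8 / 9.80665 = 406.3 s.

Isp ≈ 406 s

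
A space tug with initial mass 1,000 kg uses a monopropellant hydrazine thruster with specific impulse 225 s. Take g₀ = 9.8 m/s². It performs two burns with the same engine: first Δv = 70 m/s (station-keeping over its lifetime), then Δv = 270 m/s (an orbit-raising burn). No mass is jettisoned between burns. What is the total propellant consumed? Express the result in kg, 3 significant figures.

v_e = Isp · g₀ = 225 × 9.8 = 2205.0 m/s.
After the first burn: m = 1000 × exp(−70/2205.0) = 1000 × 0.96875 = 968.75 kg.
After the second burn: m = 968.75 × exp(−270/2205.0) = 968.75 × 0.88475 = 857.102 kg.
Total propellant = m₀ − m_final = 1000 − 857.102 = 142.898 kg.

total propellant consumed ≈ 143 kg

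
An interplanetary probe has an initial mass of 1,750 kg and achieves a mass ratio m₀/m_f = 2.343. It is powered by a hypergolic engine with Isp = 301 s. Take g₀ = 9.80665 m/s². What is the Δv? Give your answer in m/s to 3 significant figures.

v_e = Isp · g₀ = 301 × 9.80665 = 2951.8 m/s.
By the Tsiolkovsky rocket equation, Δv = v_e · ln(2.343) = 2951.8 × 0.8514 ≈ 2513.3 m/s.

Δv ≈ 2510 m/s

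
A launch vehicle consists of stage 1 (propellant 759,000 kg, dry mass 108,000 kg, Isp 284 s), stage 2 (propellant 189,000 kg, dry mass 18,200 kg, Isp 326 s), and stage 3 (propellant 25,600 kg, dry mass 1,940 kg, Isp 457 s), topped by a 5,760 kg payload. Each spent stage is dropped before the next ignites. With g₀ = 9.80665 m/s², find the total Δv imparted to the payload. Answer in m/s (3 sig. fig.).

Δv ≈ 14700 m/s

Ignition mass of stage 1 = 759,000+108,000 + 189,000+18,200 + 25,600+1,940 + 5,760 = 1,107,500 kg.
Stage 1: m₀ = 1,107,500 kg, m_f = 1,107,500 − 759,000 = 348,500 kg; Δv = 284×9.80665×ln(3.178) = 2785.1×1.1562 ≈ 3220 m/s.
Stage 2: m₀ = 240,500 kg, m_f = 240,500 − 189,000 = 51,500 kg; Δv = 326×9.80665×ln(4.67) = 3197.0×1.5411 ≈ 4927 m/s.
Stage 3: m₀ = 33,300 kg, m_f = 33,300 − 25,600 = 7,700 kg; Δv = 457×9.80665×ln(4.325) = 4481.6×1.4643 ≈ 6563 m/s.
Total Δv = 3220 + 4927 + 6563 = 14710 m/s.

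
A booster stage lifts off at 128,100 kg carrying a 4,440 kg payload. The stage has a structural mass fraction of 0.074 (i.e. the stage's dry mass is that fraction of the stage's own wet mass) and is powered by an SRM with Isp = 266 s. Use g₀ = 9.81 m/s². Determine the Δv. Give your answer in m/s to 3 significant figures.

Stage wet mass = m₀ − payload = 128,100 − 4,440 = 123,660 kg.
Stage dry mass = ε × stage wet mass = 0.074 × 123,660 = 9,150.84 kg.
Burnout mass m_f = stage dry + payload = 9,150.84 + 4,440 = 13,590.84 kg.
v_e = Isp · g₀ = 266 × 9.81 = 2609.5 m/s.
Δv = v_e · ln(128,100/13,590.84) = 2609.5 × ln(9.425) = 2609.5 × 2.2434 ≈ 5854 m/s.

Δv ≈ 5850 m/s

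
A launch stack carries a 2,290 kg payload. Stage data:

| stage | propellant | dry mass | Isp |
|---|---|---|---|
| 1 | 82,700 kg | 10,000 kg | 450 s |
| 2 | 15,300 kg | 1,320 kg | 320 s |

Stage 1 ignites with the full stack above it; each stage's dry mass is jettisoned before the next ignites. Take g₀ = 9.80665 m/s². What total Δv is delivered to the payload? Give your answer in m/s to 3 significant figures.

Δv ≈ 11200 m/s

Ignition mass of stage 1 = 82,700+10,000 + 15,300+1,320 + 2,290 = 111,610 kg.
Stage 1: m₀ = 111,610 kg, m_f = 111,610 − 82,700 = 28,910 kg; Δv = 450×9.80665×ln(3.861) = 4413.0×1.3508 ≈ 5961 m/s.
Stage 2: m₀ = 18,910 kg, m_f = 18,910 − 15,300 = 3,610 kg; Δv = 320×9.80665×ln(5.238) = 3138.1×1.6560 ≈ 5197 m/s.
Total Δv = 5961 + 5197 = 11158 m/s.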